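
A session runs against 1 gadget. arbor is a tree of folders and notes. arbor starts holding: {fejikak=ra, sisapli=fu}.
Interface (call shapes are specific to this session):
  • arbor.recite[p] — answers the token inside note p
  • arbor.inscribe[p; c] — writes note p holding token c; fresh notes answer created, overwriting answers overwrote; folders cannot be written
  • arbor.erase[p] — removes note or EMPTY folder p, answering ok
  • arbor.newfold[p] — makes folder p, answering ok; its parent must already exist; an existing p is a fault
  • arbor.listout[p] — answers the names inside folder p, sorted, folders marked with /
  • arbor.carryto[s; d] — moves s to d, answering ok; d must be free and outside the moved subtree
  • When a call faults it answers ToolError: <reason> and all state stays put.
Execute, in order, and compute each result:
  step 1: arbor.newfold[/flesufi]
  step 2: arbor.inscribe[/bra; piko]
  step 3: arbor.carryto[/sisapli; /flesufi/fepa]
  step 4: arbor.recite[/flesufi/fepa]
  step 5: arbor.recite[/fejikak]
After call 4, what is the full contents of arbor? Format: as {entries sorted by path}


==> newfold(p=/flesufi)
<== ok
==> inscribe(p=/bra, c=piko)
<== created
==> carryto(s=/sisapli, d=/flesufi/fepa)
<== ok
==> recite(p=/flesufi/fepa)
<== fu
==> recite(p=/fejikak)
<== ra

Answer: {bra=piko, fejikak=ra, flesufi/, flesufi/fepa=fu}


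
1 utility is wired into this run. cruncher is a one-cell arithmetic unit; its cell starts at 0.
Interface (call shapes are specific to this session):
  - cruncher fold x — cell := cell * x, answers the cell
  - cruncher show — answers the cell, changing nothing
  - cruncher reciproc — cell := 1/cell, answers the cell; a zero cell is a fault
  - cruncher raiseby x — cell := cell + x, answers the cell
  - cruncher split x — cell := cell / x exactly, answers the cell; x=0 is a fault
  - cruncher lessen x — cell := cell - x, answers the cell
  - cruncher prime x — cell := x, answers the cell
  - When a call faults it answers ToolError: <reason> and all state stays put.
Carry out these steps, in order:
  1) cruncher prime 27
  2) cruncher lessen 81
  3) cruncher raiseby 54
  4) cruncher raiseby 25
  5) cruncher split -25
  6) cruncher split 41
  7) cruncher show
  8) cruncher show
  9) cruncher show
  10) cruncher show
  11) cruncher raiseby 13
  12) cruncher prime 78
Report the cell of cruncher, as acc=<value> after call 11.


·→ cruncher prime(27)
·← 27
·→ cruncher lessen(81)
·← -54
·→ cruncher raiseby(54)
·← 0
·→ cruncher raiseby(25)
·← 25
·→ cruncher split(-25)
·← -1
·→ cruncher split(41)
·← -1/41
·→ cruncher show()
·← -1/41
·→ cruncher show()
·← -1/41
·→ cruncher show()
·← -1/41
·→ cruncher show()
·← -1/41
·→ cruncher raiseby(13)
·← 532/41
·→ cruncher prime(78)
·← 78

Answer: acc=532/41


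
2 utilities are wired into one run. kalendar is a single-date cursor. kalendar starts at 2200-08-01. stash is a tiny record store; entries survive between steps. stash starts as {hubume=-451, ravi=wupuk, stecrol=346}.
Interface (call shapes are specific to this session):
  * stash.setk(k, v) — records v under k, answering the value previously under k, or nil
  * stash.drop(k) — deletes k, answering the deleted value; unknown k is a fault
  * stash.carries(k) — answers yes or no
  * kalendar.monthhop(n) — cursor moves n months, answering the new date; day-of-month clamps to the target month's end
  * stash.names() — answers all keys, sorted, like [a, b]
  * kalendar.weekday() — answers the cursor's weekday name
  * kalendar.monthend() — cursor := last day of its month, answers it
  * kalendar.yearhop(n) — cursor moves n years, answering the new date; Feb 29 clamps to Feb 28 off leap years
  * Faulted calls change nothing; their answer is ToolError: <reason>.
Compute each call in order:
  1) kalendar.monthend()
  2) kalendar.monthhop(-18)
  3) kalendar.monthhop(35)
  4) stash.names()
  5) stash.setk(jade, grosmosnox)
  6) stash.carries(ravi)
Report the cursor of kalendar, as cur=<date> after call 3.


Answer: cur=2202-01-28

Derivation:
→ kalendar.monthend()
← 2200-08-31
→ kalendar.monthhop(n→-18)
← 2199-02-28
→ kalendar.monthhop(n→35)
← 2202-01-28
→ stash.names()
← [hubume, ravi, stecrol]
→ stash.setk(k→jade, v→grosmosnox)
← nil
→ stash.carries(k→ravi)
← yes


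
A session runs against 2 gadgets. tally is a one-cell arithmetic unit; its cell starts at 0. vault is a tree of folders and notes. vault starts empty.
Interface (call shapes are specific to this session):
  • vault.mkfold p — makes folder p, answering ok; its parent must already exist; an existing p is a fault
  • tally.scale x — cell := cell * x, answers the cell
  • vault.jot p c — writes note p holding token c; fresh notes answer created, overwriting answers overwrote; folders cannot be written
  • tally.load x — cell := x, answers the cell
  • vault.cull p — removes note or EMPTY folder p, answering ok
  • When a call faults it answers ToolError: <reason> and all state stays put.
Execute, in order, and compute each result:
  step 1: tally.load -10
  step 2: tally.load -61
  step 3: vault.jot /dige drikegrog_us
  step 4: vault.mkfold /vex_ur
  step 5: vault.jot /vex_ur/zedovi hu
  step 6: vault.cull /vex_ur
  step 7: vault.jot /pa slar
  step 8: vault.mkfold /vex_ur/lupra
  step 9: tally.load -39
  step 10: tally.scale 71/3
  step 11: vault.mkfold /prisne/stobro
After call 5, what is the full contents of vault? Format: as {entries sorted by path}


Next I call tally.load(x: -10), and observe -10.
Invoking tally.load(x: -61), which returns -61.
I use vault.jot(p: /dige, c: drikegrog_us): created.
Calling vault.mkfold(p: /vex_ur), — result: ok.
Using vault.jot(p: /vex_ur/zedovi, c: hu), and get created.
Next I call vault.cull(p: /vex_ur), and observe ToolError: not empty.
I use vault.jot(p: /pa, c: slar), — result: created.
Using vault.mkfold(p: /vex_ur/lupra), — result: ok.
Now I run tally.load(x: -39), which returns -39.
Using tally.scale(x: 71/3), giving -923.
I use vault.mkfold(p: /prisne/stobro), and get ToolError: no parent.

Answer: {dige=drikegrog_us, vex_ur/, vex_ur/zedovi=hu}


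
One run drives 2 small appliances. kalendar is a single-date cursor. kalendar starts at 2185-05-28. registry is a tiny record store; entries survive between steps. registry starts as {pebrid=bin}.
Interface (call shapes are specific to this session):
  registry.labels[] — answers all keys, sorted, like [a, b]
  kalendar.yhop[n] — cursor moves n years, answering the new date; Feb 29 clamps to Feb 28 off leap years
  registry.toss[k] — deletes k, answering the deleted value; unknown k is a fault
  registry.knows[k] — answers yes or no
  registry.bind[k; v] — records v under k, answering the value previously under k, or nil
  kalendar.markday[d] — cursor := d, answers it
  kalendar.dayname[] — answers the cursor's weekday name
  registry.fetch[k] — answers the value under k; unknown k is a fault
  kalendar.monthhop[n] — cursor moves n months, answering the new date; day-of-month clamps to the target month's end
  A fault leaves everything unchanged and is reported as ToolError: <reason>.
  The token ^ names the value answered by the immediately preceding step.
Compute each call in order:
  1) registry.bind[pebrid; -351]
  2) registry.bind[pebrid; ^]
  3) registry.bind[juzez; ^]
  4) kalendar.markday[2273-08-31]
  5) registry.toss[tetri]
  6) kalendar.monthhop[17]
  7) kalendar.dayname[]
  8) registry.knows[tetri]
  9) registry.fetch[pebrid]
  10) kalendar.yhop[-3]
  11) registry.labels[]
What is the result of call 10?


Answer: 2272-01-31

Derivation:
>> bind(pebrid, -351)
<< bin
>> bind(pebrid, ^)
<< -351
>> bind(juzez, ^)
<< nil
>> markday(2273-08-31)
<< 2273-08-31
>> toss(tetri)
<< ToolError: no such key tetri
>> monthhop(17)
<< 2275-01-31
>> dayname()
<< Sunday
>> knows(tetri)
<< no
>> fetch(pebrid)
<< bin
>> yhop(-3)
<< 2272-01-31
>> labels()
<< [juzez, pebrid]


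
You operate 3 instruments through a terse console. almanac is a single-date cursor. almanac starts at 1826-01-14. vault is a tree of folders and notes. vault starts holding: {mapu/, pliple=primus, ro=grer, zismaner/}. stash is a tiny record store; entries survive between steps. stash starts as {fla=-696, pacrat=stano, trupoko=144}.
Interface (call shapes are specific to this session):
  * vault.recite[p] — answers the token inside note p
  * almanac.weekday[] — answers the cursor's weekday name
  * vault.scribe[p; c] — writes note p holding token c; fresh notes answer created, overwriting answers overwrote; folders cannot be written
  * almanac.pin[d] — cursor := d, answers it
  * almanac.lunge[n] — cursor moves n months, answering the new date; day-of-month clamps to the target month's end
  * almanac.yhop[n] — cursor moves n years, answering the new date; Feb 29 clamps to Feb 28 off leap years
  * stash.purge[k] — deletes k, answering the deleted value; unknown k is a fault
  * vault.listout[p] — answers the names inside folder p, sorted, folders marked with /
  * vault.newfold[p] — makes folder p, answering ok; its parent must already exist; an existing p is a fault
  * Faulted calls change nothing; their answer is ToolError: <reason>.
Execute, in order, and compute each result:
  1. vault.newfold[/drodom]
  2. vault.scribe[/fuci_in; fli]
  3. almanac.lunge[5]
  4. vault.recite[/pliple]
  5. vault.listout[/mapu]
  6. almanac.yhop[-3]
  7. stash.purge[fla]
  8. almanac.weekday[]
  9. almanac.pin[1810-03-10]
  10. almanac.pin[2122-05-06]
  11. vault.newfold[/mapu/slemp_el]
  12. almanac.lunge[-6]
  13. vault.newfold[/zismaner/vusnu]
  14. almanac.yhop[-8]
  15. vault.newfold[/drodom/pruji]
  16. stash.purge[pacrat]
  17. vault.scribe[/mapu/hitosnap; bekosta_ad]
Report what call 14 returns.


Answer: 2113-11-06

Derivation:
> vault.newfold p='/drodom'
  ok
> vault.scribe p='/fuci_in' c='fli'
  created
> almanac.lunge n='5'
  1826-06-14
> vault.recite p='/pliple'
  primus
> vault.listout p='/mapu'
  []
> almanac.yhop n='-3'
  1823-06-14
> stash.purge k='fla'
  -696
> almanac.weekday
  Saturday
> almanac.pin d='1810-03-10'
  1810-03-10
> almanac.pin d='2122-05-06'
  2122-05-06
> vault.newfold p='/mapu/slemp_el'
  ok
> almanac.lunge n='-6'
  2121-11-06
> vault.newfold p='/zismaner/vusnu'
  ok
> almanac.yhop n='-8'
  2113-11-06
> vault.newfold p='/drodom/pruji'
  ok
> stash.purge k='pacrat'
  stano
> vault.scribe p='/mapu/hitosnap' c='bekosta_ad'
  created


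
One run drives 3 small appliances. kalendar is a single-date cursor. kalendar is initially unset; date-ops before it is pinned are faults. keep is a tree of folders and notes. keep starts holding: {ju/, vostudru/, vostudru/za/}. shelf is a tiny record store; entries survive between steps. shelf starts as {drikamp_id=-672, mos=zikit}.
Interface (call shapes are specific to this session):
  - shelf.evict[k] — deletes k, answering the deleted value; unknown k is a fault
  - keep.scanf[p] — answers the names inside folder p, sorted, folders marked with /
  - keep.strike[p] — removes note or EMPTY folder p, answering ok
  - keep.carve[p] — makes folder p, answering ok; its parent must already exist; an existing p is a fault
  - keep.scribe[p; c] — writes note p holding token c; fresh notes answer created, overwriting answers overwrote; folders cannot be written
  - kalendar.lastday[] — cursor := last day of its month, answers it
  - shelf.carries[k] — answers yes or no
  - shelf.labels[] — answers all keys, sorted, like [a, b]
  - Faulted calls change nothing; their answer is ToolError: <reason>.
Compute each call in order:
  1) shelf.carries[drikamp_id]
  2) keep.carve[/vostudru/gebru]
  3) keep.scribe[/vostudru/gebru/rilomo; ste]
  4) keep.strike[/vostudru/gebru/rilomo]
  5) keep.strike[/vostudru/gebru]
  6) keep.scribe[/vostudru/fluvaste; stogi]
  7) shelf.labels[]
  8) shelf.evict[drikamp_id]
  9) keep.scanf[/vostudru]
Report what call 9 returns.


Answer: [fluvaste, za/]

Derivation:
==> shelf.carries(drikamp_id)
<== yes
==> keep.carve(/vostudru/gebru)
<== ok
==> keep.scribe(/vostudru/gebru/rilomo, ste)
<== created
==> keep.strike(/vostudru/gebru/rilomo)
<== ok
==> keep.strike(/vostudru/gebru)
<== ok
==> keep.scribe(/vostudru/fluvaste, stogi)
<== created
==> shelf.labels()
<== [drikamp_id, mos]
==> shelf.evict(drikamp_id)
<== -672
==> keep.scanf(/vostudru)
<== [fluvaste, za/]


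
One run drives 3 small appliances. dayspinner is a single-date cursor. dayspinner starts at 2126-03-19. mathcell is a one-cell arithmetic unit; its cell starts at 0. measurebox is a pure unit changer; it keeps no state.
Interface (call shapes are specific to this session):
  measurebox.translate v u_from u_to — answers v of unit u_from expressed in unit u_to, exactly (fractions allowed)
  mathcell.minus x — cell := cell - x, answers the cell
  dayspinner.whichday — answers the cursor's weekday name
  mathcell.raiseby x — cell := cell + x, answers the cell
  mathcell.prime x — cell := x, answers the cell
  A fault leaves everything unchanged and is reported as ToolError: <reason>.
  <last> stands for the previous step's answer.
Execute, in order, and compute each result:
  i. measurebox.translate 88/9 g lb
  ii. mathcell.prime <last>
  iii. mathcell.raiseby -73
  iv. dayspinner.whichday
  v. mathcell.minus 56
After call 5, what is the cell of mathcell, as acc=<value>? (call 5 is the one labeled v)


Answer: acc=-4786661287/37112103

Derivation:
;; translate(v: 88/9, u_from: g, u_to: lb) -> 800000/37112103
;; prime(x: <last>) -> 800000/37112103
;; raiseby(x: -73) -> -2708383519/37112103
;; whichday() -> Tuesday
;; minus(x: 56) -> -4786661287/37112103


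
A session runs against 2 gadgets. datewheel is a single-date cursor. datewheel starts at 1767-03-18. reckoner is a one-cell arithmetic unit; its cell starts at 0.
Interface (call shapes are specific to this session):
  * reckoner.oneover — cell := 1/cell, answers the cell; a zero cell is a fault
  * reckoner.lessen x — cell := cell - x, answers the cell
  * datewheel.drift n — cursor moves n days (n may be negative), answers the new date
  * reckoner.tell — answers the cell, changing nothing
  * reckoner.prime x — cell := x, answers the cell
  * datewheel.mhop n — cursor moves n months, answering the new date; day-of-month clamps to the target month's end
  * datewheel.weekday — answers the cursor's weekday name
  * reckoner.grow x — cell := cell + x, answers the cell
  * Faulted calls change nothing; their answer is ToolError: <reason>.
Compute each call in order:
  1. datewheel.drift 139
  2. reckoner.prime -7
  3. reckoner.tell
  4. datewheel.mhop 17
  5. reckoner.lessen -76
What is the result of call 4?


Answer: 1769-01-04

Derivation:
> drift n: 139
  1767-08-04
> prime x: -7
  -7
> tell
  -7
> mhop n: 17
  1769-01-04
> lessen x: -76
  69


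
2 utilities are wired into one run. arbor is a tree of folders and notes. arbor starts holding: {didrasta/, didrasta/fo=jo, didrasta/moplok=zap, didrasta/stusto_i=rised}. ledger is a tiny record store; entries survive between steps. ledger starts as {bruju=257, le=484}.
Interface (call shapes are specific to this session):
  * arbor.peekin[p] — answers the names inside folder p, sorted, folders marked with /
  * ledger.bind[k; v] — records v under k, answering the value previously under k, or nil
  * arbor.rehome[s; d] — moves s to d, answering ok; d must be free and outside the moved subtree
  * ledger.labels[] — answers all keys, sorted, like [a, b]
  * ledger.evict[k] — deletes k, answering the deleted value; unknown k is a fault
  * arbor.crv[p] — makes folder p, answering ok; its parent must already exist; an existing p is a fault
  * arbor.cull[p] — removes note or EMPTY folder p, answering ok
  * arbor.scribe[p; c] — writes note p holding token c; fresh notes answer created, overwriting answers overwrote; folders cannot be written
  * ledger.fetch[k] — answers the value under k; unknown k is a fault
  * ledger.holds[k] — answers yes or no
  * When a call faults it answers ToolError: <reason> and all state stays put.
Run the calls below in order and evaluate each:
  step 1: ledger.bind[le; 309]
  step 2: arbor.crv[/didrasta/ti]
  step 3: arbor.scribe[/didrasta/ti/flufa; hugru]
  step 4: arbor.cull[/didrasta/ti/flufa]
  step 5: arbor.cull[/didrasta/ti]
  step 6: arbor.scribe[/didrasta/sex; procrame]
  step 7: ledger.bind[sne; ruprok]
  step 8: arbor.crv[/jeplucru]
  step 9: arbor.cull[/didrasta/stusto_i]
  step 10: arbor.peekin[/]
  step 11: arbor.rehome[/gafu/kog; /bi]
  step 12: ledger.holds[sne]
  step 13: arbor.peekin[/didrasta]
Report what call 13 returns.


==> bind(k='le', v='309')
<== 484
==> crv(p='/didrasta/ti')
<== ok
==> scribe(p='/didrasta/ti/flufa', c='hugru')
<== created
==> cull(p='/didrasta/ti/flufa')
<== ok
==> cull(p='/didrasta/ti')
<== ok
==> scribe(p='/didrasta/sex', c='procrame')
<== created
==> bind(k='sne', v='ruprok')
<== nil
==> crv(p='/jeplucru')
<== ok
==> cull(p='/didrasta/stusto_i')
<== ok
==> peekin(p='/')
<== [didrasta/, jeplucru/]
==> rehome(s='/gafu/kog', d='/bi')
<== ToolError: not found
==> holds(k='sne')
<== yes
==> peekin(p='/didrasta')
<== [fo, moplok, sex]

Answer: [fo, moplok, sex]


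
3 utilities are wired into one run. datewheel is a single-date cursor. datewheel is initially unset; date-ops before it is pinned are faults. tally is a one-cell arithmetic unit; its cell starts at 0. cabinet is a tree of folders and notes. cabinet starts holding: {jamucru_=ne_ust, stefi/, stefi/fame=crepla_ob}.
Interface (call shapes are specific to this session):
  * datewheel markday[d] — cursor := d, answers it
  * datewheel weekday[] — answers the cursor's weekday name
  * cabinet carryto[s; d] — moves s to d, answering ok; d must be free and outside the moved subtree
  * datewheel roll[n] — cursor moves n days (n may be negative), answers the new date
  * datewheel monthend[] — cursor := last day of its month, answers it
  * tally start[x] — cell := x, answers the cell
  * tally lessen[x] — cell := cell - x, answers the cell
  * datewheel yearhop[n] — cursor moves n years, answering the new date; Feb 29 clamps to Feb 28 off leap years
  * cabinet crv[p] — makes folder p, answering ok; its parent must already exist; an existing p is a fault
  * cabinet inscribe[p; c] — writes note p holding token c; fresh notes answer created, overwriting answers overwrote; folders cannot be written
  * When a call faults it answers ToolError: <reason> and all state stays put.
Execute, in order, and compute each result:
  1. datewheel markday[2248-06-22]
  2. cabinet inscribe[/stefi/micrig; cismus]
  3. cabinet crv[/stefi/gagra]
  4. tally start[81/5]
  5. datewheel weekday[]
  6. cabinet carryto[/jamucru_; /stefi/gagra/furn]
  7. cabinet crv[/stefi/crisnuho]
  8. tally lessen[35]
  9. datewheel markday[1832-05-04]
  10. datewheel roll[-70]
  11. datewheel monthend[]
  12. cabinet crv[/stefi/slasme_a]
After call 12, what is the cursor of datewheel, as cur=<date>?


Answer: cur=1832-02-29

Derivation:
Step: datewheel markday[d=2248-06-22]
Result: 2248-06-22
Step: cabinet inscribe[p=/stefi/micrig; c=cismus]
Result: created
Step: cabinet crv[p=/stefi/gagra]
Result: ok
Step: tally start[x=81/5]
Result: 81/5
Step: datewheel weekday[]
Result: Thursday
Step: cabinet carryto[s=/jamucru_; d=/stefi/gagra/furn]
Result: ok
Step: cabinet crv[p=/stefi/crisnuho]
Result: ok
Step: tally lessen[x=35]
Result: -94/5
Step: datewheel markday[d=1832-05-04]
Result: 1832-05-04
Step: datewheel roll[n=-70]
Result: 1832-02-24
Step: datewheel monthend[]
Result: 1832-02-29
Step: cabinet crv[p=/stefi/slasme_a]
Result: ok


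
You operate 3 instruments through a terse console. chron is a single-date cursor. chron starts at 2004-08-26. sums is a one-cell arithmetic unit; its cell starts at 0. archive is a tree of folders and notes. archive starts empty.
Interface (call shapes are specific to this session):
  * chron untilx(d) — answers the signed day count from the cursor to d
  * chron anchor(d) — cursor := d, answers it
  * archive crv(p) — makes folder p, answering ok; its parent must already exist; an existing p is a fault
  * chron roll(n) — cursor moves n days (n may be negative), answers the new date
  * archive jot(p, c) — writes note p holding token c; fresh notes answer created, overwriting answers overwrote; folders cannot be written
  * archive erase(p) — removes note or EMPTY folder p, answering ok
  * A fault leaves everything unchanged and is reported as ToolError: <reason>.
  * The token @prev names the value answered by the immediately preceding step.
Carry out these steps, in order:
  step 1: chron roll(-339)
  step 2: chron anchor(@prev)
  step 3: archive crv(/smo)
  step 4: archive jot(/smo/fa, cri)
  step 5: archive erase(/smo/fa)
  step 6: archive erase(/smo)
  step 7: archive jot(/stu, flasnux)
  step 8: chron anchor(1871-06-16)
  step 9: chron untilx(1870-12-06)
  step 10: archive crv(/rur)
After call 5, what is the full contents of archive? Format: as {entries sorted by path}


Answer: {smo/}

Derivation:
>>> chron roll n: -339
[out] 2003-09-22
>>> chron anchor d: @prev
[out] 2003-09-22
>>> archive crv p: /smo
[out] ok
>>> archive jot p: /smo/fa c: cri
[out] created
>>> archive erase p: /smo/fa
[out] ok
>>> archive erase p: /smo
[out] ok
>>> archive jot p: /stu c: flasnux
[out] created
>>> chron anchor d: 1871-06-16
[out] 1871-06-16
>>> chron untilx d: 1870-12-06
[out] -192
>>> archive crv p: /rur
[out] ok


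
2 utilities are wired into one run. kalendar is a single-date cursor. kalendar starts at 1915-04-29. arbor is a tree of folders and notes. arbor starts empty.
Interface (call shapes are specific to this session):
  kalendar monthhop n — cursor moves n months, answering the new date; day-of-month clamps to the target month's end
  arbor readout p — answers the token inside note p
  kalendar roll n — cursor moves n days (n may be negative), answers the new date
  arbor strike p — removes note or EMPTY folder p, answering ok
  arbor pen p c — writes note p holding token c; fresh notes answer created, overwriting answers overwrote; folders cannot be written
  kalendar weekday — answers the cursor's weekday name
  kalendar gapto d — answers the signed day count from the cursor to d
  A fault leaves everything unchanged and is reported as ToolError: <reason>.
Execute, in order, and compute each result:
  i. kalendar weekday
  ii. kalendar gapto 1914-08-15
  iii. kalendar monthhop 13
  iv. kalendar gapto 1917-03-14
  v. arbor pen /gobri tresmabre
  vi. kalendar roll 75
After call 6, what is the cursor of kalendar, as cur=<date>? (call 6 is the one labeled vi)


Act: kalendar weekday[]
Obs: Thursday
Act: kalendar gapto[d=1914-08-15]
Obs: -257
Act: kalendar monthhop[n=13]
Obs: 1916-05-29
Act: kalendar gapto[d=1917-03-14]
Obs: 289
Act: arbor pen[p=/gobri; c=tresmabre]
Obs: created
Act: kalendar roll[n=75]
Obs: 1916-08-12

Answer: cur=1916-08-12


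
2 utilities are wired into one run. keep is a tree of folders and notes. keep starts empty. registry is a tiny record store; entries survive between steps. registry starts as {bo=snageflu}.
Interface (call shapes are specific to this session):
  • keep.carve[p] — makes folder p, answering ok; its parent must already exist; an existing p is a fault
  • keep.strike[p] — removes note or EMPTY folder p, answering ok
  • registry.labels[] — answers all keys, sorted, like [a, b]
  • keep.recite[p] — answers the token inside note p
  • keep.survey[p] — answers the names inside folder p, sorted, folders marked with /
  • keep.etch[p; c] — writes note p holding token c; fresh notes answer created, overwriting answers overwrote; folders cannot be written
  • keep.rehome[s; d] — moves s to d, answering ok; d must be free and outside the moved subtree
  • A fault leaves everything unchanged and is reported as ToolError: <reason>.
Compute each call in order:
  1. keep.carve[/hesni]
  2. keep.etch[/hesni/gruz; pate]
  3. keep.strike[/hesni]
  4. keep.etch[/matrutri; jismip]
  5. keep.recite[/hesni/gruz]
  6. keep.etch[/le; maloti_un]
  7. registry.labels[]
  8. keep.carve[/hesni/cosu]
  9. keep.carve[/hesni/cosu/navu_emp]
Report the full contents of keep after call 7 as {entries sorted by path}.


% 1. keep.carve(p='/hesni') : ok
% 2. keep.etch(p='/hesni/gruz', c='pate') : created
% 3. keep.strike(p='/hesni') : ToolError: not empty
% 4. keep.etch(p='/matrutri', c='jismip') : created
% 5. keep.recite(p='/hesni/gruz') : pate
% 6. keep.etch(p='/le', c='maloti_un') : created
% 7. registry.labels() : [bo]
% 8. keep.carve(p='/hesni/cosu') : ok
% 9. keep.carve(p='/hesni/cosu/navu_emp') : ok

Answer: {hesni/, hesni/gruz=pate, le=maloti_un, matrutri=jismip}


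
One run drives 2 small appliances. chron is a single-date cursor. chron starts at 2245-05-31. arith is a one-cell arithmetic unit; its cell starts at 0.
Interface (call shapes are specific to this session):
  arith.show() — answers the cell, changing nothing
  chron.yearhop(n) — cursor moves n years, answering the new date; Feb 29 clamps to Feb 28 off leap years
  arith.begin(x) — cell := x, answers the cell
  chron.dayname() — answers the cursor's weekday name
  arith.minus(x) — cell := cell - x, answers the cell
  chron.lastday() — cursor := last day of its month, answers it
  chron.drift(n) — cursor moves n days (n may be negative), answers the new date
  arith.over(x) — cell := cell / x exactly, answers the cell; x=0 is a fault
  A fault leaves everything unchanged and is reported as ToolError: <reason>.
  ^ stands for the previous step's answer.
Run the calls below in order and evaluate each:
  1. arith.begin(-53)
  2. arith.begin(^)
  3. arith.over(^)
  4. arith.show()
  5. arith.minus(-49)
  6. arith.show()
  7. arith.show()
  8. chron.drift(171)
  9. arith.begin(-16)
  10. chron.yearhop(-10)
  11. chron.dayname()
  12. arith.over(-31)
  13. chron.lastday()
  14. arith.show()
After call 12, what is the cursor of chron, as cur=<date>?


Act: arith.begin[-53]
Obs: -53
Act: arith.begin[^]
Obs: -53
Act: arith.over[^]
Obs: 1
Act: arith.show[]
Obs: 1
Act: arith.minus[-49]
Obs: 50
Act: arith.show[]
Obs: 50
Act: arith.show[]
Obs: 50
Act: chron.drift[171]
Obs: 2245-11-18
Act: arith.begin[-16]
Obs: -16
Act: chron.yearhop[-10]
Obs: 2235-11-18
Act: chron.dayname[]
Obs: Wednesday
Act: arith.over[-31]
Obs: 16/31
Act: chron.lastday[]
Obs: 2235-11-30
Act: arith.show[]
Obs: 16/31

Answer: cur=2235-11-18


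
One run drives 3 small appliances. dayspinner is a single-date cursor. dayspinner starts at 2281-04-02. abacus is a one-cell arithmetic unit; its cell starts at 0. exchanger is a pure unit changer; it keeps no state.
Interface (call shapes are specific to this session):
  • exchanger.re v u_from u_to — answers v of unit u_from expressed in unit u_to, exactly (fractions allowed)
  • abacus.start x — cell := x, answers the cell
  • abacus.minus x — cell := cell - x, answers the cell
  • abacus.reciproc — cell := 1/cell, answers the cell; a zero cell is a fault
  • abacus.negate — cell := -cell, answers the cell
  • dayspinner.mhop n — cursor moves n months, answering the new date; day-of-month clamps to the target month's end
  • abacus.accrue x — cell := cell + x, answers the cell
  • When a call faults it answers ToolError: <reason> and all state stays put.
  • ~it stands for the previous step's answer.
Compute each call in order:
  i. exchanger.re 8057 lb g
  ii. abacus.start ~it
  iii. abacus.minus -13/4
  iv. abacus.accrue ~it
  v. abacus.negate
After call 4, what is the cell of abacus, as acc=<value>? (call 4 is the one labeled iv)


# 1. re(8057, lb, g) == 365459372509/100000
# 2. start(~it) == 365459372509/100000
# 3. minus(-13/4) == 365459697509/100000
# 4. accrue(~it) == 365459697509/50000
# 5. negate() == -365459697509/50000

Answer: acc=365459697509/50000


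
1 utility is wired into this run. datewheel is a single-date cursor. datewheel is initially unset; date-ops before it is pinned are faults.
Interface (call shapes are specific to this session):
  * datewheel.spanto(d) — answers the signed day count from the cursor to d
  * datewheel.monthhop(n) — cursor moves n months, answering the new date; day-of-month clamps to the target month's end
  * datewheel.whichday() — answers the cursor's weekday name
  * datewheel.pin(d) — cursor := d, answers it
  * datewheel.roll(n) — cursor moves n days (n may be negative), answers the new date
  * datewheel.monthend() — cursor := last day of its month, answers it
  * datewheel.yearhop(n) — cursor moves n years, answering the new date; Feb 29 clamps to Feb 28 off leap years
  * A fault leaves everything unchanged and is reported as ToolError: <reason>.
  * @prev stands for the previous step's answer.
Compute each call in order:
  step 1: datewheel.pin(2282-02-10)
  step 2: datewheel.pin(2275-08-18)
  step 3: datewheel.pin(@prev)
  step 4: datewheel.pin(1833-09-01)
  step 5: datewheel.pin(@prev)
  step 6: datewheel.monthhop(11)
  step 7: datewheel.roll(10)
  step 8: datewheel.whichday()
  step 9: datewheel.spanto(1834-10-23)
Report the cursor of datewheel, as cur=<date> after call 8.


$ datewheel.pin d='2282-02-10'
[out] 2282-02-10
$ datewheel.pin d='2275-08-18'
[out] 2275-08-18
$ datewheel.pin d='@prev'
[out] 2275-08-18
$ datewheel.pin d='1833-09-01'
[out] 1833-09-01
$ datewheel.pin d='@prev'
[out] 1833-09-01
$ datewheel.monthhop n='11'
[out] 1834-08-01
$ datewheel.roll n='10'
[out] 1834-08-11
$ datewheel.whichday
[out] Monday
$ datewheel.spanto d='1834-10-23'
[out] 73

Answer: cur=1834-08-11


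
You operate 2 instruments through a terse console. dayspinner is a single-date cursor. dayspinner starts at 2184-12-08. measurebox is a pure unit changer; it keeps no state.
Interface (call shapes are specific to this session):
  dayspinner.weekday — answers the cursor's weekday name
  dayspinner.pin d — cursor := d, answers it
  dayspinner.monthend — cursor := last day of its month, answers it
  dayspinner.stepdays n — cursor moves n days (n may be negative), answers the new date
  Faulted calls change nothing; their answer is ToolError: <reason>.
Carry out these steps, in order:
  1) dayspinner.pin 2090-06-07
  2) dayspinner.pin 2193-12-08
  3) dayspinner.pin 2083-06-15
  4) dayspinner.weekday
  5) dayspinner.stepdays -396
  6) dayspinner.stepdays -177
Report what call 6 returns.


~$ dayspinner.pin d='2090-06-07'
= 2090-06-07
~$ dayspinner.pin d='2193-12-08'
= 2193-12-08
~$ dayspinner.pin d='2083-06-15'
= 2083-06-15
~$ dayspinner.weekday
= Tuesday
~$ dayspinner.stepdays n='-396'
= 2082-05-15
~$ dayspinner.stepdays n='-177'
= 2081-11-19

Answer: 2081-11-19


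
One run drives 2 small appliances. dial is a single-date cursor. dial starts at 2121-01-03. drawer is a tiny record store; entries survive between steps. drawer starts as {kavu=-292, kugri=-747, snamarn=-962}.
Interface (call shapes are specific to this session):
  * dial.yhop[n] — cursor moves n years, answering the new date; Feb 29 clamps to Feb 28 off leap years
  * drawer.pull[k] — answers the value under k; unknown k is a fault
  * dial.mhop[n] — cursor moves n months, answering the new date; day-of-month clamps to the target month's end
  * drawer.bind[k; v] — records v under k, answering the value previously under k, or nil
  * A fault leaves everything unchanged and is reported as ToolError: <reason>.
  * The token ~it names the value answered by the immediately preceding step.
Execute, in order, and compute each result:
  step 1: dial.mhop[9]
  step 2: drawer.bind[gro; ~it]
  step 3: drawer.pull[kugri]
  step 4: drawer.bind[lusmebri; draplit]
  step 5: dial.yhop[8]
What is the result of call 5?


> mhop n: 9
  2121-10-03
> bind k: gro v: ~it
  nil
> pull k: kugri
  -747
> bind k: lusmebri v: draplit
  nil
> yhop n: 8
  2129-10-03

Answer: 2129-10-03


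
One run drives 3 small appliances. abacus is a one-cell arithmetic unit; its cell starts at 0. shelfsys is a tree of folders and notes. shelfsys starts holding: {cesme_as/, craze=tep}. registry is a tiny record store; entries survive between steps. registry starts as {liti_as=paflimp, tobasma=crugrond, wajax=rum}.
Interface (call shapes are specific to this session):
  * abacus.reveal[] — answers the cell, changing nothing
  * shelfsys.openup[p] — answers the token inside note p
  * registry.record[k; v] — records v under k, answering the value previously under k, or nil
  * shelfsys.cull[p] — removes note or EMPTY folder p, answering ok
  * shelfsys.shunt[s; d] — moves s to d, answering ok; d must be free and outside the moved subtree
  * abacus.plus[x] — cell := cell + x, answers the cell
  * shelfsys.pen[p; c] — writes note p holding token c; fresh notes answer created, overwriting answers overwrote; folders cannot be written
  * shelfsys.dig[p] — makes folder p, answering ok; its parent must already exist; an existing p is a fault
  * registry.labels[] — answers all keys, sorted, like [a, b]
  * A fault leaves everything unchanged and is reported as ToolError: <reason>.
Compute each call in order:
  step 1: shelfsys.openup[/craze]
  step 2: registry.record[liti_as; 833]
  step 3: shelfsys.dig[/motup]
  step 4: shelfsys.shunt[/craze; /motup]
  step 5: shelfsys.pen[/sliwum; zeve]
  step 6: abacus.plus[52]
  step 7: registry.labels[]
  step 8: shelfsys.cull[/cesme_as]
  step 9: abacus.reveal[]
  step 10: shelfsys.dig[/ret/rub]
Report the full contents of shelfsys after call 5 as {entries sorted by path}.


CALL openup[p→/craze]
RET  tep
CALL record[k→liti_as; v→833]
RET  paflimp
CALL dig[p→/motup]
RET  ok
CALL shunt[s→/craze; d→/motup]
RET  ToolError: exists
CALL pen[p→/sliwum; c→zeve]
RET  created
CALL plus[x→52]
RET  52
CALL labels[]
RET  [liti_as, tobasma, wajax]
CALL cull[p→/cesme_as]
RET  ok
CALL reveal[]
RET  52
CALL dig[p→/ret/rub]
RET  ToolError: no parent

Answer: {cesme_as/, craze=tep, motup/, sliwum=zeve}


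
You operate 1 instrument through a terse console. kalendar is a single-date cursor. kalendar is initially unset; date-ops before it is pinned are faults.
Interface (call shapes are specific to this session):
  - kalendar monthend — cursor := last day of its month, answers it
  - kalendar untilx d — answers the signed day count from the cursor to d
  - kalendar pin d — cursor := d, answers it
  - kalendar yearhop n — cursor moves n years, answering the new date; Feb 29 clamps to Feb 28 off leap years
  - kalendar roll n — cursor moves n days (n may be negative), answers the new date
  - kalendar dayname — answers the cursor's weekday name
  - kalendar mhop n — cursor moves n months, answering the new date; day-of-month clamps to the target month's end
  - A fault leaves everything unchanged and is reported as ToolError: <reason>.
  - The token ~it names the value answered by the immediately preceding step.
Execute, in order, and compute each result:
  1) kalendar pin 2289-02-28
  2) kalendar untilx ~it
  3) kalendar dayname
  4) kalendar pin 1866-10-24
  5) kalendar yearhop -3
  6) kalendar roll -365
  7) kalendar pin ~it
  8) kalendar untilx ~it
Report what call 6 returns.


Answer: 1862-10-24

Derivation:
→ kalendar pin(d=2289-02-28)
← 2289-02-28
→ kalendar untilx(d=~it)
← 0
→ kalendar dayname()
← Thursday
→ kalendar pin(d=1866-10-24)
← 1866-10-24
→ kalendar yearhop(n=-3)
← 1863-10-24
→ kalendar roll(n=-365)
← 1862-10-24
→ kalendar pin(d=~it)
← 1862-10-24
→ kalendar untilx(d=~it)
← 0


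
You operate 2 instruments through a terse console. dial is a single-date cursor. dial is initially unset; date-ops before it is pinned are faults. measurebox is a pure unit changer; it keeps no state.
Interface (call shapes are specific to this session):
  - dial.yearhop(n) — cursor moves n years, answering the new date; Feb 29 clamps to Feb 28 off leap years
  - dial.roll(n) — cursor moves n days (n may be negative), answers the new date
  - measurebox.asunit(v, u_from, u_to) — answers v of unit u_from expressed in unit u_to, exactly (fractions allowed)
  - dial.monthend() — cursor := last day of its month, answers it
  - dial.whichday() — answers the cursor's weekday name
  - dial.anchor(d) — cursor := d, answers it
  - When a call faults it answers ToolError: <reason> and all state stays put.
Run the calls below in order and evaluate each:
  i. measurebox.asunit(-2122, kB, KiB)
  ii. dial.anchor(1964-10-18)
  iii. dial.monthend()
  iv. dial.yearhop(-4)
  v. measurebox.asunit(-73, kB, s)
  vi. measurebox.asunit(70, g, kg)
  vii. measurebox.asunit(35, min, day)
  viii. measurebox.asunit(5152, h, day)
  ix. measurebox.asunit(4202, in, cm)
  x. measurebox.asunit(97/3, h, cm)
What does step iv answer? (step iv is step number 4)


Answer: 1960-10-31

Derivation:
! 1. measurebox.asunit(v='-2122', u_from='kB', u_to='KiB') -> -132625/64
! 2. dial.anchor(d='1964-10-18') -> 1964-10-18
! 3. dial.monthend() -> 1964-10-31
! 4. dial.yearhop(n='-4') -> 1960-10-31
! 5. measurebox.asunit(v='-73', u_from='kB', u_to='s') -> ToolError: incompatible units
! 6. measurebox.asunit(v='70', u_from='g', u_to='kg') -> 7/100
! 7. measurebox.asunit(v='35', u_from='min', u_to='day') -> 7/288
! 8. measurebox.asunit(v='5152', u_from='h', u_to='day') -> 644/3
! 9. measurebox.asunit(v='4202', u_from='in', u_to='cm') -> 266827/25
! 10. measurebox.asunit(v='97/3', u_from='h', u_to='cm') -> ToolError: incompatible units


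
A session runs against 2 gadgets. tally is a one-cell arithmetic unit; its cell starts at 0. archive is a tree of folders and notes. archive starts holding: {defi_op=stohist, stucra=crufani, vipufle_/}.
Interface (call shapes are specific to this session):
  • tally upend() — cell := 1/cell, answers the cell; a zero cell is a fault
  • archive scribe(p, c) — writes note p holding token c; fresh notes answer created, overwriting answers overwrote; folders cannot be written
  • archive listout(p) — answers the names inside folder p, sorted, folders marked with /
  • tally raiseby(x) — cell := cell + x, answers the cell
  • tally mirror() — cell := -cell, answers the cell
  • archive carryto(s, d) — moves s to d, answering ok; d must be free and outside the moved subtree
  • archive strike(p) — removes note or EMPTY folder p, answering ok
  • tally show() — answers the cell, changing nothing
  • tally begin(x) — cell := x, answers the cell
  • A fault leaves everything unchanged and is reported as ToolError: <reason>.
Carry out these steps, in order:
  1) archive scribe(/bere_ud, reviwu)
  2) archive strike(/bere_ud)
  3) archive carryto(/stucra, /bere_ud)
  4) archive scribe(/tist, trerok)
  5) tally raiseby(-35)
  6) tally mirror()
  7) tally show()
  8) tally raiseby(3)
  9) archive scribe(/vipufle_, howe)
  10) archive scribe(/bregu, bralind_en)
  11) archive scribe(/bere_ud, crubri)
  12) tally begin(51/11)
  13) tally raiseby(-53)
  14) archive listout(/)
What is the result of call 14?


> archive scribe /bere_ud reviwu
:: created
> archive strike /bere_ud
:: ok
> archive carryto /stucra /bere_ud
:: ok
> archive scribe /tist trerok
:: created
> tally raiseby -35
:: -35
> tally mirror
:: 35
> tally show
:: 35
> tally raiseby 3
:: 38
> archive scribe /vipufle_ howe
:: ToolError: is a directory
> archive scribe /bregu bralind_en
:: created
> archive scribe /bere_ud crubri
:: overwrote
> tally begin 51/11
:: 51/11
> tally raiseby -53
:: -532/11
> archive listout /
:: [bere_ud, bregu, defi_op, tist, vipufle_/]

Answer: [bere_ud, bregu, defi_op, tist, vipufle_/]


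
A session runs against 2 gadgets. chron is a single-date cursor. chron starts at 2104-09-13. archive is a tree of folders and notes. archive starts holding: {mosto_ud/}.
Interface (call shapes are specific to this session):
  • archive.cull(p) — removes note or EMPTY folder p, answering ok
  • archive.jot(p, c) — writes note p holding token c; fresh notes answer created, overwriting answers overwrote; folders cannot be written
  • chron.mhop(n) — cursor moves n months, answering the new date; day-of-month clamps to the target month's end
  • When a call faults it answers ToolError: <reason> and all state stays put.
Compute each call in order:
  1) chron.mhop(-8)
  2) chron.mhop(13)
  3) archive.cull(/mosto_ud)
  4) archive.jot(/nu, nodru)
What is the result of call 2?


Answer: 2105-02-13

Derivation:
>>> chron.mhop n: -8
  2104-01-13
>>> chron.mhop n: 13
  2105-02-13
>>> archive.cull p: /mosto_ud
  ok
>>> archive.jot p: /nu c: nodru
  created
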